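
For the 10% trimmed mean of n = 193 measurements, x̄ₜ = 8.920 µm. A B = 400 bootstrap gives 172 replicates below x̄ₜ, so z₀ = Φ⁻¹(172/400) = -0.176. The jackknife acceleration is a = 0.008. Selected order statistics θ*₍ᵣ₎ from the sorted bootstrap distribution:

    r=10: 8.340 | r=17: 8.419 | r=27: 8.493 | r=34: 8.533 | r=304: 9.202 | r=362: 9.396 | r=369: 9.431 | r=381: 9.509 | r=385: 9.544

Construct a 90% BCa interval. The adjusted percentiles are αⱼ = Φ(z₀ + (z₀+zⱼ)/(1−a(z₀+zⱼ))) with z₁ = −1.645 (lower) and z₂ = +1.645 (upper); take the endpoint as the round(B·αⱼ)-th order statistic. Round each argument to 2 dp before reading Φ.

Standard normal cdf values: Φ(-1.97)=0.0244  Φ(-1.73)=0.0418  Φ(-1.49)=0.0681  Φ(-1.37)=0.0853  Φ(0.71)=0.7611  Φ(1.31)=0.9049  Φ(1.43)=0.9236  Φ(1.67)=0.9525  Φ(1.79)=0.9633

Lower: z₀ + z₁ = -0.176 + (-1.645) = -1.821; 1 − a(z₀+z₁) = 1 − (0.008)(-1.821) = 1.0146; argument = -0.176 + (-1.821)/1.0146 = -1.9709 → -1.97.
α₁ = Φ(-1.97) = 0.0244; rank = round(400 × 0.0244) = 10; θ*₍10₎ = 8.340.
Upper: z₀ + z₂ = 1.469; 1 − a(z₀+z₂) = 0.9882; argument = 1.3105 → 1.31; α₂ = 0.9049; rank = 362; θ*₍362₎ = 9.396.

(8.340, 9.396)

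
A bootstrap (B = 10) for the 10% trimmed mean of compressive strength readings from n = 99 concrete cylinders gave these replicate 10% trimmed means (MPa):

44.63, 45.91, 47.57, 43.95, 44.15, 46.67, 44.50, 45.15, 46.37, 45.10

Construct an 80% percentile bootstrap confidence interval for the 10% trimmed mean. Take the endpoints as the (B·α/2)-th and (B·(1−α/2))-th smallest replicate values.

Sorted replicates: 43.95, 44.15, 44.50, 44.63, 45.10, 45.15, 45.91, 46.37, 46.67, 47.57
α = 0.20; lower rank = 10 × 0.100 = 1; upper rank = 10 × 0.900 = 9.
The 1st smallest replicate is 43.95; the 9th is 46.67.

(43.95, 46.67)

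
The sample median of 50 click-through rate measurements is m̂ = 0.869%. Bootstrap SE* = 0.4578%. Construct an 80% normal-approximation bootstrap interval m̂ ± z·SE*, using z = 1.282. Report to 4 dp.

(0.2821, 1.4559)

Margin = 1.282 × 0.4578 = 0.58690
Interval: 0.869 ± 0.58690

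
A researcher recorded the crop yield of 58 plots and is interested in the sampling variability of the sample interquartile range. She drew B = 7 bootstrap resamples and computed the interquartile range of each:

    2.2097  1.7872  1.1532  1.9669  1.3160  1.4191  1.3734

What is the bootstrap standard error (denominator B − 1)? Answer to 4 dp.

Bootstrap SE is the standard deviation of the 7 replicate interquartile ranges.
Mean of replicates: (2.2097 + 1.7872 + 1.1532 + 1.9669 + 1.3160 + 1.4191 + 1.3734) / 7 = 11.22550 / 7 = 1.60364
Sum of squared deviations: (+0.60606)² + (+0.18356)² + (−0.45044)² + (+0.36326)² + (−0.28764)² + (−0.18454)² + (−0.23024)² = 0.90566
Variance = 0.90566 / 6 = 0.15094
SE* = √0.15094

SE* = 0.3885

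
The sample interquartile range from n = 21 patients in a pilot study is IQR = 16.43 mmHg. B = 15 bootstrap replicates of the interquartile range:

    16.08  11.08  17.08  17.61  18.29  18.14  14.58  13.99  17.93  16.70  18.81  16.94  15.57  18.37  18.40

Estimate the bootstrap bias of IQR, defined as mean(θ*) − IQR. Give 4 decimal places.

bias = +0.2080

mean(θ*) = (16.08 + 11.08 + 17.08 + 17.61 + 18.29 + 18.14 + 14.58 + 13.99 + 17.93 + 16.70 + 18.81 + 16.94 + 15.57 + 18.37 + 18.40) / 15 = 16.63800
bias = 16.63800 − 16.43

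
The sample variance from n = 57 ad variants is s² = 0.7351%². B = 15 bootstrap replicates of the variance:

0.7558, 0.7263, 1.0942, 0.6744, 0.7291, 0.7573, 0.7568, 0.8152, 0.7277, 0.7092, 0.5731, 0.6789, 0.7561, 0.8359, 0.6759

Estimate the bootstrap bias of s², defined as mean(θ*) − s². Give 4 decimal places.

mean(θ*) = (0.7558 + 0.7263 + 1.0942 + 0.6744 + 0.7291 + 0.7573 + 0.7568 + 0.8152 + 0.7277 + 0.7092 + 0.5731 + 0.6789 + 0.7561 + 0.8359 + 0.6759) / 15 = 0.75106
bias = 0.75106 − 0.7351

bias = +0.0160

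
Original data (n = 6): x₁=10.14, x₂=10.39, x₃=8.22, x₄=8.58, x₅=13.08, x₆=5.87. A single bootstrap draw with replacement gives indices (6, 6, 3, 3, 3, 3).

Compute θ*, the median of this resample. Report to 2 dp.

θ* = 8.22

Resample values: 5.87, 5.87, 8.22, 8.22, 8.22, 8.22.
Sorted: 5.87, 5.87, 8.22, 8.22, 8.22, 8.22
Median = average of the two middle values = 8.22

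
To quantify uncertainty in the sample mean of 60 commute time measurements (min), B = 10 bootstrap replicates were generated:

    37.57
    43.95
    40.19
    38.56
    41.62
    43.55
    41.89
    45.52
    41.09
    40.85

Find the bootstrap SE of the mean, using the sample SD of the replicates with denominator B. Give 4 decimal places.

Bootstrap SE is the standard deviation of the 10 replicate means.
Mean of replicates: (37.57 + 43.95 + 40.19 + 38.56 + 41.62 + 43.55 + 41.89 + 45.52 + 41.09 + 40.85) / 10 = 414.79000 / 10 = 41.47900
Sum of squared deviations: (−3.90900)² + (+2.47100)² + (−1.28900)² + (−2.91900)² + (+0.14100)² + (+2.07100)² + (+0.41100)² + (+4.04100)² + (−0.38900)² + (−0.62900)² = 52.92269
Variance = 52.92269 / 10 = 5.29227
SE* = √5.29227

SE* = 2.3005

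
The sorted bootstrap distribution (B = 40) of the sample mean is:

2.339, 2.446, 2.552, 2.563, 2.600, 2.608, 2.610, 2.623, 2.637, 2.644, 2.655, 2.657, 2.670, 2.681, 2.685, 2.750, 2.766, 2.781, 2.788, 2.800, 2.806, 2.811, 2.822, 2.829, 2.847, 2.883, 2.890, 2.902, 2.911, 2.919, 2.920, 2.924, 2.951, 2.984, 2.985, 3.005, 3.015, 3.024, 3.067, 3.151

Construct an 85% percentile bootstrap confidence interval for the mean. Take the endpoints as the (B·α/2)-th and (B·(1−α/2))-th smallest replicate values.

α = 0.15; lower rank = 40 × 0.075 = 3; upper rank = 40 × 0.925 = 37.
The 3rd smallest replicate is 2.552; the 37th is 3.015.

(2.552, 3.015)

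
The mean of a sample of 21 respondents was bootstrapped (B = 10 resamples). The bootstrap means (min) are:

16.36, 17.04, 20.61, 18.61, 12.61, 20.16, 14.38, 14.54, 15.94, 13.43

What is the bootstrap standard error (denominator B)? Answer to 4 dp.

Bootstrap SE is the standard deviation of the 10 replicate means.
Mean of replicates: (16.36 + 17.04 + 20.61 + 18.61 + 12.61 + 20.16 + 14.38 + 14.54 + 15.94 + 13.43) / 10 = 163.68000 / 10 = 16.36800
Sum of squared deviations: (−0.00800)² + (+0.67200)² + (+4.24200)² + (+2.24200)² + (−3.75800)² + (+3.79200)² + (−1.98800)² + (−1.82800)² + (−0.42800)² + (−2.93800)² = 68.08336
Variance = 68.08336 / 10 = 6.80834
SE* = √6.80834

SE* = 2.6093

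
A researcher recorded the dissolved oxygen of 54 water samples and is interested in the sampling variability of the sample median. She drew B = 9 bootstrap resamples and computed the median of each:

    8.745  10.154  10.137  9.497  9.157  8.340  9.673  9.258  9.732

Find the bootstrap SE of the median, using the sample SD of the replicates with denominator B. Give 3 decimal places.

Bootstrap SE is the standard deviation of the 9 replicate medians.
Mean of replicates: (8.745 + 10.154 + 10.137 + 9.497 + 9.157 + 8.340 + 9.673 + 9.258 + 9.732) / 9 = 84.6930 / 9 = 9.4103
Sum of squared deviations: (−0.6653)² + (+0.7437)² + (+0.7267)² + (+0.0867)² + (−0.2533)² + (−1.0703)² + (+0.2627)² + (−0.1523)² + (+0.3217)² = 2.9367
Variance = 2.9367 / 9 = 0.3263
SE* = √0.3263

SE* = 0.571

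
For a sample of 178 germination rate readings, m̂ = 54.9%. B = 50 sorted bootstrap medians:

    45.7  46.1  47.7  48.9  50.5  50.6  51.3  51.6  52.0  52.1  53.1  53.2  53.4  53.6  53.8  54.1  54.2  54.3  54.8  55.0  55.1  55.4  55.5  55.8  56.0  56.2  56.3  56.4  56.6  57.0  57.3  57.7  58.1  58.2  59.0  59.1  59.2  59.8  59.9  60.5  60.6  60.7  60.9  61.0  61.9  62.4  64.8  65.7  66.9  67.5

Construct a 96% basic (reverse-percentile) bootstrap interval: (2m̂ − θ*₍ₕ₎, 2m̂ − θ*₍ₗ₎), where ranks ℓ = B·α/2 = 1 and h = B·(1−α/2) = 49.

(42.9, 64.1)

Percentile endpoints at ranks 1 and 49: θ*₍1₎ = 45.7, θ*₍49₎ = 66.9.
Basic interval reflects these around m̂:
  lower = 2 × 54.9 − 66.9 = 42.9
  upper = 2 × 54.9 − 45.7 = 64.1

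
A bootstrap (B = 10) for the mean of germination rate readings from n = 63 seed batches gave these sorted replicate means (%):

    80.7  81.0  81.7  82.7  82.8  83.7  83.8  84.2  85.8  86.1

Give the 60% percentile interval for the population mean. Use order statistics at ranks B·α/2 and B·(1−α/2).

(81.0, 84.2)

α = 0.40; lower rank = 10 × 0.200 = 2; upper rank = 10 × 0.800 = 8.
The 2nd smallest replicate is 81.0; the 8th is 84.2.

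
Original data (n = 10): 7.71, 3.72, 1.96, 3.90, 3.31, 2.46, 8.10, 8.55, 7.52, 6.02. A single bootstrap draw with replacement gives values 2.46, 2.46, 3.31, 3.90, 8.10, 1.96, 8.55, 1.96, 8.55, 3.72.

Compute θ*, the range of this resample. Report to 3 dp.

θ* = 6.590

Range = 8.55 − 1.96 = 6.590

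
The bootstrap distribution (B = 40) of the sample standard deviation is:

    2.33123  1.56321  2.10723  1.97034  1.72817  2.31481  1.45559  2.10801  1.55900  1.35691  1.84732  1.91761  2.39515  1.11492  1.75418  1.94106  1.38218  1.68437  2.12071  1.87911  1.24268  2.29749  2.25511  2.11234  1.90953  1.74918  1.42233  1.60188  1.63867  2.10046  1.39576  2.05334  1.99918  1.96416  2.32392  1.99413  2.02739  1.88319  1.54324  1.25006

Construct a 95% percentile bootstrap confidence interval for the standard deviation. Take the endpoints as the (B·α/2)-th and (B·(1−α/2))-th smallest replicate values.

(1.11492, 2.33123)

Sorted replicates: 1.11492, 1.24268, 1.25006, 1.35691, 1.38218, 1.39576, 1.42233, 1.45559, 1.54324, 1.55900, 1.56321, 1.60188, 1.63867, 1.68437, 1.72817, 1.74918, 1.75418, 1.84732, 1.87911, 1.88319, 1.90953, 1.91761, 1.94106, 1.96416, 1.97034, 1.99413, 1.99918, 2.02739, 2.05334, 2.10046, 2.10723, 2.10801, 2.11234, 2.12071, 2.25511, 2.29749, 2.31481, 2.32392, 2.33123, 2.39515
α = 0.05; lower rank = 40 × 0.025 = 1; upper rank = 40 × 0.975 = 39.
The 1st smallest replicate is 1.11492; the 39th is 2.33123.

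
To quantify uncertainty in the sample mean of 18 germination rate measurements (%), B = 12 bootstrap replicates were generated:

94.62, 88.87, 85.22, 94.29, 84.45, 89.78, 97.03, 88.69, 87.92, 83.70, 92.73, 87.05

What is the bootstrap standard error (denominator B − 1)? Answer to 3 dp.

SE* = 4.300

Bootstrap SE is the standard deviation of the 12 replicate means.
Mean of replicates: (94.62 + 88.87 + 85.22 + 94.29 + 84.45 + 89.78 + 97.03 + 88.69 + 87.92 + 83.70 + 92.73 + 87.05) / 12 = 1074.3500 / 12 = 89.5292
Sum of squared deviations: (+5.0908)² + (−0.6592)² + (−4.3092)² + (+4.7608)² + (−5.0792)² + (+0.2508)² + (+7.5008)² + (−0.8392)² + (−1.6092)² + (−5.8292)² + (+3.2008)² + (−2.4792)² = 203.3733
Variance = 203.3733 / 11 = 18.4885
SE* = √18.4885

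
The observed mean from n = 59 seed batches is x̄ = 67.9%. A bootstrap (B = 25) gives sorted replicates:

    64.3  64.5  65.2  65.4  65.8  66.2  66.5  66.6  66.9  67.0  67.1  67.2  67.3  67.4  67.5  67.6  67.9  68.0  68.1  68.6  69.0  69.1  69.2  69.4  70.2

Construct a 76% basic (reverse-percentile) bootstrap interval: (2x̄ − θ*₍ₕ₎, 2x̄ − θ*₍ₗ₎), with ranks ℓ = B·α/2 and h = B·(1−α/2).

(66.7, 70.6)

Percentile endpoints at ranks 3 and 22: θ*₍3₎ = 65.2, θ*₍22₎ = 69.1.
Basic interval reflects these around x̄:
  lower = 2 × 67.9 − 69.1 = 66.7
  upper = 2 × 67.9 − 65.2 = 70.6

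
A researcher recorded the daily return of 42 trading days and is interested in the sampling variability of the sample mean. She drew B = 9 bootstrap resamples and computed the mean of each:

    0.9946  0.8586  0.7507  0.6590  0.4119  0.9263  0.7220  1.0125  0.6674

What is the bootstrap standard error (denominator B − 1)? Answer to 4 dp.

Bootstrap SE is the standard deviation of the 9 replicate means.
Mean of replicates: (0.9946 + 0.8586 + 0.7507 + 0.6590 + 0.4119 + 0.9263 + 0.7220 + 1.0125 + 0.6674) / 9 = 7.00300 / 9 = 0.77811
Sum of squared deviations: (+0.21649)² + (+0.08049)² + (−0.02741)² + (−0.11911)² + (−0.36621)² + (+0.14819)² + (−0.05611)² + (+0.23439)² + (−0.11071)² = 0.29470
Variance = 0.29470 / 8 = 0.03684
SE* = √0.03684

SE* = 0.1919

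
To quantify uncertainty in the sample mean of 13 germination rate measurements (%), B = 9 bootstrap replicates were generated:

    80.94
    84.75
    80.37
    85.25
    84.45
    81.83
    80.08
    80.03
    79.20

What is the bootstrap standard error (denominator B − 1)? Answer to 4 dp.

SE* = 2.3241

Bootstrap SE is the standard deviation of the 9 replicate means.
Mean of replicates: (80.94 + 84.75 + 80.37 + 85.25 + 84.45 + 81.83 + 80.08 + 80.03 + 79.20) / 9 = 736.90000 / 9 = 81.87778
Sum of squared deviations: (−0.93778)² + (+2.87222)² + (−1.50778)² + (+3.37222)² + (+2.57222)² + (−0.04778)² + (−1.79778)² + (−1.84778)² + (−2.67778)² = 43.20976
Variance = 43.20976 / 8 = 5.40122
SE* = √5.40122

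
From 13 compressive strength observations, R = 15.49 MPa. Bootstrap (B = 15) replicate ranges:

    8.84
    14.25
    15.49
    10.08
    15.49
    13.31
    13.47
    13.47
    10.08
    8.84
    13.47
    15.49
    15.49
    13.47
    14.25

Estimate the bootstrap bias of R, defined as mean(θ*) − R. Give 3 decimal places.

mean(θ*) = (8.84 + 14.25 + 15.49 + 10.08 + 15.49 + 13.31 + 13.47 + 13.47 + 10.08 + 8.84 + 13.47 + 15.49 + 15.49 + 13.47 + 14.25) / 15 = 13.0327
bias = 13.0327 − 15.49

bias = −2.457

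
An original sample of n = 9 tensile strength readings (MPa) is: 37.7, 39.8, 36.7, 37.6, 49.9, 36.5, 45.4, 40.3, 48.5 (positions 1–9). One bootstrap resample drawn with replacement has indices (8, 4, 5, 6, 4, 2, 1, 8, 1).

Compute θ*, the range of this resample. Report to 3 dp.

Resample values: 40.3, 37.6, 49.9, 36.5, 37.6, 39.8, 37.7, 40.3, 37.7.
Range = 49.9 − 36.5 = 13.400

θ* = 13.400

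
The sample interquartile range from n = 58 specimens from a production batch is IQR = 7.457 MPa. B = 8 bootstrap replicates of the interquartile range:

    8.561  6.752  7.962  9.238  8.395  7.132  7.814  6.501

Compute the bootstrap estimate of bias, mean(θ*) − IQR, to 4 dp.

bias = +0.3374

mean(θ*) = (8.561 + 6.752 + 7.962 + 9.238 + 8.395 + 7.132 + 7.814 + 6.501) / 8 = 7.79437
bias = 7.79437 − 7.457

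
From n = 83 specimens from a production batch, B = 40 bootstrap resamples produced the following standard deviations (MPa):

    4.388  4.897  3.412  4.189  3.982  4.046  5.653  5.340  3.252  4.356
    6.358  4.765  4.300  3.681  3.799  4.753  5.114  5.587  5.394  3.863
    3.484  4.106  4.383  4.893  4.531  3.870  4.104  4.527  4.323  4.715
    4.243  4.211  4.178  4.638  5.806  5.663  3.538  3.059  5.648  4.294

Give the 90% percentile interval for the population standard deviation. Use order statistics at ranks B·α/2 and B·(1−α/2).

Sorted replicates: 3.059, 3.252, 3.412, 3.484, 3.538, 3.681, 3.799, 3.863, 3.870, 3.982, 4.046, 4.104, 4.106, 4.178, 4.189, 4.211, 4.243, 4.294, 4.300, 4.323, 4.356, 4.383, 4.388, 4.527, 4.531, 4.638, 4.715, 4.753, 4.765, 4.893, 4.897, 5.114, 5.340, 5.394, 5.587, 5.648, 5.653, 5.663, 5.806, 6.358
α = 0.10; lower rank = 40 × 0.050 = 2; upper rank = 40 × 0.950 = 38.
The 2nd smallest replicate is 3.252; the 38th is 5.663.

(3.252, 5.663)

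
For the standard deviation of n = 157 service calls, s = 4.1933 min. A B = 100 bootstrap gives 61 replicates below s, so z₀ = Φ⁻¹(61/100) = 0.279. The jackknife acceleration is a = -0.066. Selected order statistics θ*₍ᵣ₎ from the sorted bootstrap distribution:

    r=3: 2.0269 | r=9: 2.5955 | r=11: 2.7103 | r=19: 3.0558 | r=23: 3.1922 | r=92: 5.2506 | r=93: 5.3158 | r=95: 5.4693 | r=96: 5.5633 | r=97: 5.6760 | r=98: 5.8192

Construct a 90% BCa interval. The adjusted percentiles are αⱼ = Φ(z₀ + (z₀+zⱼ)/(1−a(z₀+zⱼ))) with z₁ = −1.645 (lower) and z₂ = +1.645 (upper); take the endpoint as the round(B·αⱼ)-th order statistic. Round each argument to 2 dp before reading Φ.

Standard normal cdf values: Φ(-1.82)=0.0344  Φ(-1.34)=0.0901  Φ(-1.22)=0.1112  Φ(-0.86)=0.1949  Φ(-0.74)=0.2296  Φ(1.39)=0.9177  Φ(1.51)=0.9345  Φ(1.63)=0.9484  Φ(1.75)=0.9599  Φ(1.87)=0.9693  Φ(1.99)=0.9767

Lower: z₀ + z₁ = 0.279 + (-1.645) = -1.366; 1 − a(z₀+z₁) = 1 − (-0.066)(-1.366) = 0.9098; argument = 0.279 + (-1.366)/0.9098 = -1.2224 → -1.22.
α₁ = Φ(-1.22) = 0.1112; rank = round(100 × 0.1112) = 11; θ*₍11₎ = 2.7103.
Upper: z₀ + z₂ = 1.924; 1 − a(z₀+z₂) = 1.1270; argument = 1.9862 → 1.99; α₂ = 0.9767; rank = 98; θ*₍98₎ = 5.8192.

(2.7103, 5.8192)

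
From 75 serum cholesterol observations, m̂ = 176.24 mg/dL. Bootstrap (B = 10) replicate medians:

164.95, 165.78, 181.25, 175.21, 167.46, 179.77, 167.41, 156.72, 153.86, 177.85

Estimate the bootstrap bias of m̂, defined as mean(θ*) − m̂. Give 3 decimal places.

mean(θ*) = (164.95 + 165.78 + 181.25 + 175.21 + 167.46 + 179.77 + 167.41 + 156.72 + 153.86 + 177.85) / 10 = 169.0260
bias = 169.0260 − 176.24

bias = −7.214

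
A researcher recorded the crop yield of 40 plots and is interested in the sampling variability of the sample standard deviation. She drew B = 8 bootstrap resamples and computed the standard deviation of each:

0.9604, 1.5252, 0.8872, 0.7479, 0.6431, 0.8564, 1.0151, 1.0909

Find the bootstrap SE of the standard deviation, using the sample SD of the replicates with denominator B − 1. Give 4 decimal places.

Bootstrap SE is the standard deviation of the 8 replicate standard deviations.
Mean of replicates: (0.9604 + 1.5252 + 0.8872 + 0.7479 + 0.6431 + 0.8564 + 1.0151 + 1.0909) / 8 = 7.72620 / 8 = 0.96577
Sum of squared deviations: (−0.00537)² + (+0.55942)² + (−0.07857)² + (−0.21787)² + (−0.32267)² + (−0.10937)² + (+0.04932)² + (+0.12513)² = 0.50080
Variance = 0.50080 / 7 = 0.07154
SE* = √0.07154

SE* = 0.2675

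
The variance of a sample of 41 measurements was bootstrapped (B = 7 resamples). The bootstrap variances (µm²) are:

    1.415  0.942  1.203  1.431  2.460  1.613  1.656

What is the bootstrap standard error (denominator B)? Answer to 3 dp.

Bootstrap SE is the standard deviation of the 7 replicate variances.
Mean of replicates: (1.415 + 0.942 + 1.203 + 1.431 + 2.460 + 1.613 + 1.656) / 7 = 10.7200 / 7 = 1.5314
Sum of squared deviations: (−0.1164)² + (−0.5894)² + (−0.3284)² + (−0.1004)² + (+0.9286)² + (+0.0816)² + (+0.1246)² = 1.3633
Variance = 1.3633 / 7 = 0.1948
SE* = √0.1948

SE* = 0.441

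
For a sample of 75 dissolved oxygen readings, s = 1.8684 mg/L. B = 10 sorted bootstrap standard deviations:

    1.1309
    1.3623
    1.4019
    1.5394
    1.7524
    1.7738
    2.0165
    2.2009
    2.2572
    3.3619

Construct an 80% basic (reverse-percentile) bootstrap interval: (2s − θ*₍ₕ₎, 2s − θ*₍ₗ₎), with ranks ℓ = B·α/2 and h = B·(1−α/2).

Percentile endpoints at ranks 1 and 9: θ*₍1₎ = 1.1309, θ*₍9₎ = 2.2572.
Basic interval reflects these around s:
  lower = 2 × 1.8684 − 2.2572 = 1.4796
  upper = 2 × 1.8684 − 1.1309 = 2.6059

(1.4796, 2.6059)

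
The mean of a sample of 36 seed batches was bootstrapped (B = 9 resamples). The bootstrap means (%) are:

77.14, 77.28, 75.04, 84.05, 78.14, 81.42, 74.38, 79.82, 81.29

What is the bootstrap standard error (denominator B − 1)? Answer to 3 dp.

Bootstrap SE is the standard deviation of the 9 replicate means.
Mean of replicates: (77.14 + 77.28 + 75.04 + 84.05 + 78.14 + 81.42 + 74.38 + 79.82 + 81.29) / 9 = 708.5600 / 9 = 78.7289
Sum of squared deviations: (−1.5889)² + (−1.4489)² + (−3.6889)² + (+5.3211)² + (−0.5889)² + (+2.6911)² + (−4.3489)² + (+1.0911)² + (+2.5611)² = 80.7975
Variance = 80.7975 / 8 = 10.0997
SE* = √10.0997

SE* = 3.178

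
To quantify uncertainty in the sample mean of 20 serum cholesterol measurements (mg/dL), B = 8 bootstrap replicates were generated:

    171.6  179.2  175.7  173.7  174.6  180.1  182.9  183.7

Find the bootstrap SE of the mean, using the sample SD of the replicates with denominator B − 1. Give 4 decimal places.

Bootstrap SE is the standard deviation of the 8 replicate means.
Mean of replicates: (171.6 + 179.2 + 175.7 + 173.7 + 174.6 + 180.1 + 182.9 + 183.7) / 8 = 1421.50000 / 8 = 177.68750
Sum of squared deviations: (−6.08750)² + (+1.51250)² + (−1.98750)² + (−3.98750)² + (−3.08750)² + (+2.41250)² + (+5.21250)² + (+6.01250)² = 137.86875
Variance = 137.86875 / 7 = 19.69554
SE* = √19.69554

SE* = 4.4380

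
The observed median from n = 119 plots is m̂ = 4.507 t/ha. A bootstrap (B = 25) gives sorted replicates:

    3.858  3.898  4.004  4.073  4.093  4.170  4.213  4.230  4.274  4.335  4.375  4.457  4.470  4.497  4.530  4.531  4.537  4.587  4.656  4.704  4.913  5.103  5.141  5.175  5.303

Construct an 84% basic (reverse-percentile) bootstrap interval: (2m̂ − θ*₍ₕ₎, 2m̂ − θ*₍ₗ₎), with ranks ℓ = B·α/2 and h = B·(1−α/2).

(3.873, 5.116)

Percentile endpoints at ranks 2 and 23: θ*₍2₎ = 3.898, θ*₍23₎ = 5.141.
Basic interval reflects these around m̂:
  lower = 2 × 4.507 − 5.141 = 3.873
  upper = 2 × 4.507 − 3.898 = 5.116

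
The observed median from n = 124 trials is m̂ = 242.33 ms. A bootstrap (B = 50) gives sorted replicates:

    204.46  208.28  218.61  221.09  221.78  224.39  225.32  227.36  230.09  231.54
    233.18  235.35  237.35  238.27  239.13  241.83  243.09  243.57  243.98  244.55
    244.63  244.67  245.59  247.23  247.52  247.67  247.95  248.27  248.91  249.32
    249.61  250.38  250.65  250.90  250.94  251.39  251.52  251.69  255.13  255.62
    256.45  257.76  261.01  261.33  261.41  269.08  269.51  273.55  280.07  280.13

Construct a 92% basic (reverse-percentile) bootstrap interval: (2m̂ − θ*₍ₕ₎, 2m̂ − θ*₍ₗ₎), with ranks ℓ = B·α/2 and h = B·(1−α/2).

Percentile endpoints at ranks 2 and 48: θ*₍2₎ = 208.28, θ*₍48₎ = 273.55.
Basic interval reflects these around m̂:
  lower = 2 × 242.33 − 273.55 = 211.11
  upper = 2 × 242.33 − 208.28 = 276.38

(211.11, 276.38)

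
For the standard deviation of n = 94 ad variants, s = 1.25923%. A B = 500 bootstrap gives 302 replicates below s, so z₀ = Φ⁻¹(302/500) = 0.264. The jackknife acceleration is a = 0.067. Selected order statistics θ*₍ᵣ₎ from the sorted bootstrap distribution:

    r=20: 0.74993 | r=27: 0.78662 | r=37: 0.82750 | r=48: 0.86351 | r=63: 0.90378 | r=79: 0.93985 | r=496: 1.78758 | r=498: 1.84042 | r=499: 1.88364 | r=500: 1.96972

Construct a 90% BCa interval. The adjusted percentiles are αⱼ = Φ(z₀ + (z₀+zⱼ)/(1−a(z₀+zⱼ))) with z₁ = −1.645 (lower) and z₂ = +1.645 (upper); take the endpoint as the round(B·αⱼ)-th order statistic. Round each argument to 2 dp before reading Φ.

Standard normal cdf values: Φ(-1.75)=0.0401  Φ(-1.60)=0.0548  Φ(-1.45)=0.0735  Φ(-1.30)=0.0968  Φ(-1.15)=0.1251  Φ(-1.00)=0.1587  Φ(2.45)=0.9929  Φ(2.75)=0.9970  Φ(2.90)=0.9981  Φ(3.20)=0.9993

(0.93985, 1.78758)

Lower: z₀ + z₁ = 0.264 + (-1.645) = -1.381; 1 − a(z₀+z₁) = 1 − (0.067)(-1.381) = 1.0925; argument = 0.264 + (-1.381)/1.0925 = -1.0000 → -1.00.
α₁ = Φ(-1.00) = 0.1587; rank = round(500 × 0.1587) = 79; θ*₍79₎ = 0.93985.
Upper: z₀ + z₂ = 1.909; 1 − a(z₀+z₂) = 0.8721; argument = 2.4530 → 2.45; α₂ = 0.9929; rank = 496; θ*₍496₎ = 1.78758.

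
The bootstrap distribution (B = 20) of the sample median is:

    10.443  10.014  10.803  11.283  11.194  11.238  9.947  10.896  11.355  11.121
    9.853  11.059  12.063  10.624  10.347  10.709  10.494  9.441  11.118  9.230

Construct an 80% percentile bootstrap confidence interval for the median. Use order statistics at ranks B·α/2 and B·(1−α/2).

Sorted replicates: 9.230, 9.441, 9.853, 9.947, 10.014, 10.347, 10.443, 10.494, 10.624, 10.709, 10.803, 10.896, 11.059, 11.118, 11.121, 11.194, 11.238, 11.283, 11.355, 12.063
α = 0.20; lower rank = 20 × 0.100 = 2; upper rank = 20 × 0.900 = 18.
The 2nd smallest replicate is 9.441; the 18th is 11.283.

(9.441, 11.283)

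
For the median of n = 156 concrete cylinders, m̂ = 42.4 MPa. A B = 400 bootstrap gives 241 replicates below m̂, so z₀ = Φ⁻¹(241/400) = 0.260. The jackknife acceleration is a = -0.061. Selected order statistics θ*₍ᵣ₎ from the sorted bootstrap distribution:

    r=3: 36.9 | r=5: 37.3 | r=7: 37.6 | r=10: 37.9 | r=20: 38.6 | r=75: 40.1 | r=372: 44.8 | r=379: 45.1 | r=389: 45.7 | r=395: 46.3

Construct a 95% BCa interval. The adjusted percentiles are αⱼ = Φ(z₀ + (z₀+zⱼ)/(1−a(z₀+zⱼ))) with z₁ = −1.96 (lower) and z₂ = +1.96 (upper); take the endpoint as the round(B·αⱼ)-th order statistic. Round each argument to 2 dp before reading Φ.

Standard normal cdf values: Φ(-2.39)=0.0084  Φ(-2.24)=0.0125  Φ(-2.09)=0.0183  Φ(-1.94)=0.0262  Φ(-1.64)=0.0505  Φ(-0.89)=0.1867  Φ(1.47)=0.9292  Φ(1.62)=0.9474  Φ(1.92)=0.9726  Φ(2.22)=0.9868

(38.6, 46.3)

Lower: z₀ + z₁ = 0.260 + (-1.960) = -1.700; 1 − a(z₀+z₁) = 1 − (-0.061)(-1.700) = 0.8963; argument = 0.260 + (-1.700)/0.8963 = -1.6367 → -1.64.
α₁ = Φ(-1.64) = 0.0505; rank = round(400 × 0.0505) = 20; θ*₍20₎ = 38.6.
Upper: z₀ + z₂ = 2.220; 1 − a(z₀+z₂) = 1.1354; argument = 2.2152 → 2.22; α₂ = 0.9868; rank = 395; θ*₍395₎ = 46.3.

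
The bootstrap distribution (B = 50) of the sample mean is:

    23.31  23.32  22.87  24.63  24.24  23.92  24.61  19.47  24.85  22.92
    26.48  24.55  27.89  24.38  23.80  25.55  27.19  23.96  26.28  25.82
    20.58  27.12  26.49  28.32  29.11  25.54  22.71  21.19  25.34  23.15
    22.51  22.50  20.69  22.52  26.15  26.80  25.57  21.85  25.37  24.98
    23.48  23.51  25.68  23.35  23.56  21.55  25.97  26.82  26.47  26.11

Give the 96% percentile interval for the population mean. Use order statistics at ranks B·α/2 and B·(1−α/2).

(19.47, 28.32)

Sorted replicates: 19.47, 20.58, 20.69, 21.19, 21.55, 21.85, 22.50, 22.51, 22.52, 22.71, 22.87, 22.92, 23.15, 23.31, 23.32, 23.35, 23.48, 23.51, 23.56, 23.80, 23.92, 23.96, 24.24, 24.38, 24.55, 24.61, 24.63, 24.85, 24.98, 25.34, 25.37, 25.54, 25.55, 25.57, 25.68, 25.82, 25.97, 26.11, 26.15, 26.28, 26.47, 26.48, 26.49, 26.80, 26.82, 27.12, 27.19, 27.89, 28.32, 29.11
α = 0.04; lower rank = 50 × 0.020 = 1; upper rank = 50 × 0.980 = 49.
The 1st smallest replicate is 19.47; the 49th is 28.32.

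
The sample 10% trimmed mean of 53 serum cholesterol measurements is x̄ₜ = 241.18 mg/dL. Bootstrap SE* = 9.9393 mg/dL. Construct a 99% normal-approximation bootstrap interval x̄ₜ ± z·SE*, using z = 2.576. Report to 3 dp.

(215.576, 266.784)

Margin = 2.576 × 9.9393 = 25.6036
Interval: 241.18 ± 25.6036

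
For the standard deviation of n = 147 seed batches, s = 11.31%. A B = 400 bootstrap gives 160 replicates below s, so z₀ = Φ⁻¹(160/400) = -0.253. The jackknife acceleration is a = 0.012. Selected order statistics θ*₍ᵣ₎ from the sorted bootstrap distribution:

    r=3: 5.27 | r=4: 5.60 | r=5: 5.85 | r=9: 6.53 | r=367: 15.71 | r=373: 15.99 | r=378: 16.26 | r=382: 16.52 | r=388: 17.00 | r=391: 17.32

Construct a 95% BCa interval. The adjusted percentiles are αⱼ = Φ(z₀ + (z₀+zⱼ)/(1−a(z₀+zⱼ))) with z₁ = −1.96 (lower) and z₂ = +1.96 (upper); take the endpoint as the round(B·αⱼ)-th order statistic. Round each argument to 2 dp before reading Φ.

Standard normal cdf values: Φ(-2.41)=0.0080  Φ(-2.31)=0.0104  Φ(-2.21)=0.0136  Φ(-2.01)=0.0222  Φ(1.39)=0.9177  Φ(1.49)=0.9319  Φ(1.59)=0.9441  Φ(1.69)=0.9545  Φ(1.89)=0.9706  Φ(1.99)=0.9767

Lower: z₀ + z₁ = -0.253 + (-1.960) = -2.213; 1 − a(z₀+z₁) = 1 − (0.012)(-2.213) = 1.0266; argument = -0.253 + (-2.213)/1.0266 = -2.4088 → -2.41.
α₁ = Φ(-2.41) = 0.0080; rank = round(400 × 0.0080) = 3; θ*₍3₎ = 5.27.
Upper: z₀ + z₂ = 1.707; 1 − a(z₀+z₂) = 0.9795; argument = 1.4897 → 1.49; α₂ = 0.9319; rank = 373; θ*₍373₎ = 15.99.

(5.27, 15.99)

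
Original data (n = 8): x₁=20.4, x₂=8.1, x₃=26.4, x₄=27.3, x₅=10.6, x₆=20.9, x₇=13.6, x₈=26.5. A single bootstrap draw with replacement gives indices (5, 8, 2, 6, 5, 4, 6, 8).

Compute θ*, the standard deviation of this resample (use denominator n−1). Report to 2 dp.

Resample values: 10.6, 26.5, 8.1, 20.9, 10.6, 27.3, 20.9, 26.5.
Mean = 18.9250; sum of squared deviations = 448.4950
s² = 448.4950 / 7 = 64.0707
s = √64.0707 = 8.00

θ* = 8.00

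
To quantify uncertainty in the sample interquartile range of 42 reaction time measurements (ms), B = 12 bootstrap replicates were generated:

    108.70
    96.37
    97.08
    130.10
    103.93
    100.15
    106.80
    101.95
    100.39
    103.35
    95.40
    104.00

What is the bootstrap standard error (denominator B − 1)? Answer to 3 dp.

Bootstrap SE is the standard deviation of the 12 replicate interquartile ranges.
Mean of replicates: (108.70 + 96.37 + 97.08 + 130.10 + 103.93 + 100.15 + 106.80 + 101.95 + 100.39 + 103.35 + 95.40 + 104.00) / 12 = 1248.2200 / 12 = 104.0183
Sum of squared deviations: (+4.6817)² + (−7.6483)² + (−6.9383)² + (+26.0817)² + (−0.0883)² + (−3.8683)² + (+2.7817)² + (−2.0683)² + (−3.6283)² + (−0.6683)² + (−8.6183)² + (−0.0183)² = 923.6838
Variance = 923.6838 / 11 = 83.9713
SE* = √83.9713

SE* = 9.164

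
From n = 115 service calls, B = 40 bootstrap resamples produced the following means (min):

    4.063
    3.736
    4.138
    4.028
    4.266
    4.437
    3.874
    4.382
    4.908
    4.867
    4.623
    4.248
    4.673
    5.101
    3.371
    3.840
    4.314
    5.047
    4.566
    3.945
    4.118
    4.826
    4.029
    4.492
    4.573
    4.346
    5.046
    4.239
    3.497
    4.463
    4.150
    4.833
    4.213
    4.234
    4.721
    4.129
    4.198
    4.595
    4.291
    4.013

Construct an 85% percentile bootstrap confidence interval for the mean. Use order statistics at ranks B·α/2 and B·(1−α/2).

(3.736, 4.908)

Sorted replicates: 3.371, 3.497, 3.736, 3.840, 3.874, 3.945, 4.013, 4.028, 4.029, 4.063, 4.118, 4.129, 4.138, 4.150, 4.198, 4.213, 4.234, 4.239, 4.248, 4.266, 4.291, 4.314, 4.346, 4.382, 4.437, 4.463, 4.492, 4.566, 4.573, 4.595, 4.623, 4.673, 4.721, 4.826, 4.833, 4.867, 4.908, 5.046, 5.047, 5.101
α = 0.15; lower rank = 40 × 0.075 = 3; upper rank = 40 × 0.925 = 37.
The 3rd smallest replicate is 3.736; the 37th is 4.908.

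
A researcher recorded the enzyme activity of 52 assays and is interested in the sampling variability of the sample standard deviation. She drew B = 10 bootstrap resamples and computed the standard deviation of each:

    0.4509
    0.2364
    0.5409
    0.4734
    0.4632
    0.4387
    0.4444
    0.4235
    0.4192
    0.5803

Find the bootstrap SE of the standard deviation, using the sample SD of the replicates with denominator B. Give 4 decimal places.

SE* = 0.0856

Bootstrap SE is the standard deviation of the 10 replicate standard deviations.
Mean of replicates: (0.4509 + 0.2364 + 0.5409 + 0.4734 + 0.4632 + 0.4387 + 0.4444 + 0.4235 + 0.4192 + 0.5803) / 10 = 4.47090 / 10 = 0.44709
Sum of squared deviations: (+0.00381)² + (−0.21069)² + (+0.09381)² + (+0.02631)² + (+0.01611)² + (−0.00839)² + (−0.00269)² + (−0.02359)² + (−0.02789)² + (+0.13321)² = 0.07331
Variance = 0.07331 / 10 = 0.00733
SE* = √0.00733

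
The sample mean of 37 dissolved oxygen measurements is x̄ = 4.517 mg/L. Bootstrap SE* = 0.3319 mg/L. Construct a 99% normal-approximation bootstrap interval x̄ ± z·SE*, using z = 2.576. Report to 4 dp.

(3.6620, 5.3720)

Margin = 2.576 × 0.3319 = 0.85497
Interval: 4.517 ± 0.85497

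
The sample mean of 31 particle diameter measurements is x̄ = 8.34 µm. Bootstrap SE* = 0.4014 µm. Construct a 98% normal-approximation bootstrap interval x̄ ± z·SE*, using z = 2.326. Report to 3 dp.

(7.406, 9.274)

Margin = 2.326 × 0.4014 = 0.9337
Interval: 8.34 ± 0.9337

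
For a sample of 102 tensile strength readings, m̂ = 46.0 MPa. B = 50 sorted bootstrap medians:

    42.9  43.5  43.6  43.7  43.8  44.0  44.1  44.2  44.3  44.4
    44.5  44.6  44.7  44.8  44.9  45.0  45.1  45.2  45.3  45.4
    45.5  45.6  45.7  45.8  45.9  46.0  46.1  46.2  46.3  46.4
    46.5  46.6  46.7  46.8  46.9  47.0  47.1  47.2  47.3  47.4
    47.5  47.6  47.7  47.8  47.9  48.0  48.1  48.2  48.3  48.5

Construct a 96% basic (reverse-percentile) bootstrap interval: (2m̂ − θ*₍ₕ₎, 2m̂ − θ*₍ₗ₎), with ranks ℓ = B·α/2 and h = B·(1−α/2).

Percentile endpoints at ranks 1 and 49: θ*₍1₎ = 42.9, θ*₍49₎ = 48.3.
Basic interval reflects these around m̂:
  lower = 2 × 46.0 − 48.3 = 43.7
  upper = 2 × 46.0 − 42.9 = 49.1

(43.7, 49.1)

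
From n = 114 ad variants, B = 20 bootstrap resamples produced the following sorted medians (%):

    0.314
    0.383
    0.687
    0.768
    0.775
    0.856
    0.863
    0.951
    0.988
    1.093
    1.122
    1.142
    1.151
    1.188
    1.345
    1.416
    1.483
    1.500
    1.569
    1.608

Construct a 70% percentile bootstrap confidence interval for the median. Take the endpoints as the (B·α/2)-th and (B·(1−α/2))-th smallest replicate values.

α = 0.30; lower rank = 20 × 0.150 = 3; upper rank = 20 × 0.850 = 17.
The 3rd smallest replicate is 0.687; the 17th is 1.483.

(0.687, 1.483)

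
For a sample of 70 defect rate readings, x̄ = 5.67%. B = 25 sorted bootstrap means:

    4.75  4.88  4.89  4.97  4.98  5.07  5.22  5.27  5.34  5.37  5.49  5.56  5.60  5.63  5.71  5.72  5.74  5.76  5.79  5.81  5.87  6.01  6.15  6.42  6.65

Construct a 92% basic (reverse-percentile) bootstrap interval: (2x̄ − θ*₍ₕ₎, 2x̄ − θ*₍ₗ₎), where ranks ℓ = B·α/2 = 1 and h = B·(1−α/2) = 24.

Percentile endpoints at ranks 1 and 24: θ*₍1₎ = 4.75, θ*₍24₎ = 6.42.
Basic interval reflects these around x̄:
  lower = 2 × 5.67 − 6.42 = 4.92
  upper = 2 × 5.67 − 4.75 = 6.59

(4.92, 6.59)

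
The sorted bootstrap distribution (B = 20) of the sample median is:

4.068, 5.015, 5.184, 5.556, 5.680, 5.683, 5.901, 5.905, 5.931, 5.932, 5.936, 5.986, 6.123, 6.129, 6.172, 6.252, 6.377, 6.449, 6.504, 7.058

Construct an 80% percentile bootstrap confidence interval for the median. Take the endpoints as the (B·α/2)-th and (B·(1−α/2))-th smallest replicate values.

(5.015, 6.449)

α = 0.20; lower rank = 20 × 0.100 = 2; upper rank = 20 × 0.900 = 18.
The 2nd smallest replicate is 5.015; the 18th is 6.449.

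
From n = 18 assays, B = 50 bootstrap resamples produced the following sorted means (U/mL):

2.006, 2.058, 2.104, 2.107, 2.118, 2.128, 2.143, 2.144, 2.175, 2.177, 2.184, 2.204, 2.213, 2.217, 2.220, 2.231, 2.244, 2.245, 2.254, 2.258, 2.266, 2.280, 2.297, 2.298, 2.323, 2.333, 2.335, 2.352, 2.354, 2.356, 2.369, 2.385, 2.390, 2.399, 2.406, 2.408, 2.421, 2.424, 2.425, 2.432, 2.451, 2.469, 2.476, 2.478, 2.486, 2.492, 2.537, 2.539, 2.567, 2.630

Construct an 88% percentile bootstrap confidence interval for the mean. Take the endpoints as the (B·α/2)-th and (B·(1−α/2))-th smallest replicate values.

α = 0.12; lower rank = 50 × 0.060 = 3; upper rank = 50 × 0.940 = 47.
The 3rd smallest replicate is 2.104; the 47th is 2.537.

(2.104, 2.537)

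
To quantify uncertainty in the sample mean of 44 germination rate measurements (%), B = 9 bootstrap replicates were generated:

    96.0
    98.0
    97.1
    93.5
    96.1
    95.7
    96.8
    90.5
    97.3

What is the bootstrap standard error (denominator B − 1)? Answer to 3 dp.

SE* = 2.322

Bootstrap SE is the standard deviation of the 9 replicate means.
Mean of replicates: (96.0 + 98.0 + 97.1 + 93.5 + 96.1 + 95.7 + 96.8 + 90.5 + 97.3) / 9 = 861.0000 / 9 = 95.6667
Sum of squared deviations: (+0.3333)² + (+2.3333)² + (+1.4333)² + (−2.1667)² + (+0.4333)² + (+0.0333)² + (+1.1333)² + (−5.1667)² + (+1.6333)² = 43.1400
Variance = 43.1400 / 8 = 5.3925
SE* = √5.3925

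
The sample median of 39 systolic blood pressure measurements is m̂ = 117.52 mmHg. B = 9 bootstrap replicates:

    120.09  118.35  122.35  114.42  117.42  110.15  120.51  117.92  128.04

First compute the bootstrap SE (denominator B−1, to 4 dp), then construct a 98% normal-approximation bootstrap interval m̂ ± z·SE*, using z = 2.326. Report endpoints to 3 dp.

(105.906, 129.134)

Mean of replicates = 118.8056; sum of squared deviations = 199.4562; SE* = √(199.4562/8) = 4.9932
Margin = 2.326 × 4.9932 = 11.6142
Interval: 117.52 ± 11.6142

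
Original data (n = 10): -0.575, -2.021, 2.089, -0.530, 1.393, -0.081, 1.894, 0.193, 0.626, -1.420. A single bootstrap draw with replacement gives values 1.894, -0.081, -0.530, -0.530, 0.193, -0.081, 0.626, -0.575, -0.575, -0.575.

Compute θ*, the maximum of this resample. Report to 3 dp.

Maximum = 1.894

θ* = 1.894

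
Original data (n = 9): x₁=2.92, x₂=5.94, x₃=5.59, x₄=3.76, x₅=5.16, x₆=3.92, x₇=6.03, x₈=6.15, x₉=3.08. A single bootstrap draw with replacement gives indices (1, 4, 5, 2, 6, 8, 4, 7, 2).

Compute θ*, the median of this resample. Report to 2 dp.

Resample values: 2.92, 3.76, 5.16, 5.94, 3.92, 6.15, 3.76, 6.03, 5.94.
Sorted: 2.92, 3.76, 3.76, 3.92, 5.16, 5.94, 5.94, 6.03, 6.15
Median = middle value = 5.16

θ* = 5.16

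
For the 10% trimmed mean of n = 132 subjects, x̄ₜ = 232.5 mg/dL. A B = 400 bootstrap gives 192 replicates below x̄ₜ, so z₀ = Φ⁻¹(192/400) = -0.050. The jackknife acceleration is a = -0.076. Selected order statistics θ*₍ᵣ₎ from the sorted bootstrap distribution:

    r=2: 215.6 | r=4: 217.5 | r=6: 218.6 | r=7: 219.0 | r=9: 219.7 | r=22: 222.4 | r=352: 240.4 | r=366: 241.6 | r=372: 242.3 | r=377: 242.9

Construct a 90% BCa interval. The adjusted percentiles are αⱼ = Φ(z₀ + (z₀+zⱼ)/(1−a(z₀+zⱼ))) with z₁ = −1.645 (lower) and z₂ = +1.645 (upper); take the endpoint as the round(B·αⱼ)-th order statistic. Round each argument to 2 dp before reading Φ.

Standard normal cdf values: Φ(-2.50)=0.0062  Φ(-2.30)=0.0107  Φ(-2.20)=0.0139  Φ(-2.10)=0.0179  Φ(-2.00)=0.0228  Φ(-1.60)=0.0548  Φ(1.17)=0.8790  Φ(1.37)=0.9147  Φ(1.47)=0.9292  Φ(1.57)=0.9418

(219.7, 241.6)

Lower: z₀ + z₁ = -0.050 + (-1.645) = -1.695; 1 − a(z₀+z₁) = 1 − (-0.076)(-1.695) = 0.8712; argument = -0.050 + (-1.695)/0.8712 = -1.9956 → -2.00.
α₁ = Φ(-2.00) = 0.0228; rank = round(400 × 0.0228) = 9; θ*₍9₎ = 219.7.
Upper: z₀ + z₂ = 1.595; 1 − a(z₀+z₂) = 1.1212; argument = 1.3726 → 1.37; α₂ = 0.9147; rank = 366; θ*₍366₎ = 241.6.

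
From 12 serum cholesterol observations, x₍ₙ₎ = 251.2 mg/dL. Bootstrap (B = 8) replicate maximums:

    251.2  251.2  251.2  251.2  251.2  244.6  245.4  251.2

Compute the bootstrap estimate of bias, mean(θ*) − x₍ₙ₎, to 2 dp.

mean(θ*) = (251.2 + 251.2 + 251.2 + 251.2 + 251.2 + 244.6 + 245.4 + 251.2) / 8 = 249.650
bias = 249.650 − 251.2

bias = −1.55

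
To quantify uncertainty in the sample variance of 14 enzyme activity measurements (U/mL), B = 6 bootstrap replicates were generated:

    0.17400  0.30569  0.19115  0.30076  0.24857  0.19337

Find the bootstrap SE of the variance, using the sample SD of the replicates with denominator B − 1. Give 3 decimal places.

SE* = 0.058

Bootstrap SE is the standard deviation of the 6 replicate variances.
Mean of replicates: (0.17400 + 0.30569 + 0.19115 + 0.30076 + 0.24857 + 0.19337) / 6 = 1.413540 / 6 = 0.235590
Sum of squared deviations: (−0.061590)² + (+0.070100)² + (−0.044440)² + (+0.065170)² + (+0.012980)² + (−0.042220)² = 0.016880
Variance = 0.016880 / 5 = 0.003376
SE* = √0.003376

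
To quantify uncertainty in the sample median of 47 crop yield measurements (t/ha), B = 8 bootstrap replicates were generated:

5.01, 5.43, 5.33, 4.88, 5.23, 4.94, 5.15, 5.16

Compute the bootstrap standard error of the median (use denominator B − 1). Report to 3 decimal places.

Bootstrap SE is the standard deviation of the 8 replicate medians.
Mean of replicates: (5.01 + 5.43 + 5.33 + 4.88 + 5.23 + 4.94 + 5.15 + 5.16) / 8 = 41.1300 / 8 = 5.1413
Sum of squared deviations: (−0.1313)² + (+0.2887)² + (+0.1887)² + (−0.2613)² + (+0.0888)² + (−0.2012)² + (+0.0088)² + (+0.0187)² = 0.2533
Variance = 0.2533 / 7 = 0.0362
SE* = √0.0362

SE* = 0.190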